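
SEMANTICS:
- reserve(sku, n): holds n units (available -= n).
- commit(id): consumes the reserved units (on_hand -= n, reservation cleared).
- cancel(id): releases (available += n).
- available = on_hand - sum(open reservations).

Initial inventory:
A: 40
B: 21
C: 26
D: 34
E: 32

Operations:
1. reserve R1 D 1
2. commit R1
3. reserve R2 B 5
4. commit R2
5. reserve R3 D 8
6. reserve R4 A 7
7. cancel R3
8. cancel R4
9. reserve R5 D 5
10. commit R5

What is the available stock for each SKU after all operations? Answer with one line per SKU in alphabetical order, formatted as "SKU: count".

Step 1: reserve R1 D 1 -> on_hand[A=40 B=21 C=26 D=34 E=32] avail[A=40 B=21 C=26 D=33 E=32] open={R1}
Step 2: commit R1 -> on_hand[A=40 B=21 C=26 D=33 E=32] avail[A=40 B=21 C=26 D=33 E=32] open={}
Step 3: reserve R2 B 5 -> on_hand[A=40 B=21 C=26 D=33 E=32] avail[A=40 B=16 C=26 D=33 E=32] open={R2}
Step 4: commit R2 -> on_hand[A=40 B=16 C=26 D=33 E=32] avail[A=40 B=16 C=26 D=33 E=32] open={}
Step 5: reserve R3 D 8 -> on_hand[A=40 B=16 C=26 D=33 E=32] avail[A=40 B=16 C=26 D=25 E=32] open={R3}
Step 6: reserve R4 A 7 -> on_hand[A=40 B=16 C=26 D=33 E=32] avail[A=33 B=16 C=26 D=25 E=32] open={R3,R4}
Step 7: cancel R3 -> on_hand[A=40 B=16 C=26 D=33 E=32] avail[A=33 B=16 C=26 D=33 E=32] open={R4}
Step 8: cancel R4 -> on_hand[A=40 B=16 C=26 D=33 E=32] avail[A=40 B=16 C=26 D=33 E=32] open={}
Step 9: reserve R5 D 5 -> on_hand[A=40 B=16 C=26 D=33 E=32] avail[A=40 B=16 C=26 D=28 E=32] open={R5}
Step 10: commit R5 -> on_hand[A=40 B=16 C=26 D=28 E=32] avail[A=40 B=16 C=26 D=28 E=32] open={}

Answer: A: 40
B: 16
C: 26
D: 28
E: 32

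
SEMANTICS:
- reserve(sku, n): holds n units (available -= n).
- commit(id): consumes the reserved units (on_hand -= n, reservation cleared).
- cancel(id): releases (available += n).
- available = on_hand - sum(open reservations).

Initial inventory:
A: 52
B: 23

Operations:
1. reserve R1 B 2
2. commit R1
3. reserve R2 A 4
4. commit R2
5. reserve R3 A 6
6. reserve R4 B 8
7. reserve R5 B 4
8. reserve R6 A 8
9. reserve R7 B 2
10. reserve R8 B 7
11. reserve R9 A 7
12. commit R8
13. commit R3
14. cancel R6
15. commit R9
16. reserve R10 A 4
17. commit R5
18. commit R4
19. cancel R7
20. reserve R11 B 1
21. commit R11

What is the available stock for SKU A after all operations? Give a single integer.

Answer: 31

Derivation:
Step 1: reserve R1 B 2 -> on_hand[A=52 B=23] avail[A=52 B=21] open={R1}
Step 2: commit R1 -> on_hand[A=52 B=21] avail[A=52 B=21] open={}
Step 3: reserve R2 A 4 -> on_hand[A=52 B=21] avail[A=48 B=21] open={R2}
Step 4: commit R2 -> on_hand[A=48 B=21] avail[A=48 B=21] open={}
Step 5: reserve R3 A 6 -> on_hand[A=48 B=21] avail[A=42 B=21] open={R3}
Step 6: reserve R4 B 8 -> on_hand[A=48 B=21] avail[A=42 B=13] open={R3,R4}
Step 7: reserve R5 B 4 -> on_hand[A=48 B=21] avail[A=42 B=9] open={R3,R4,R5}
Step 8: reserve R6 A 8 -> on_hand[A=48 B=21] avail[A=34 B=9] open={R3,R4,R5,R6}
Step 9: reserve R7 B 2 -> on_hand[A=48 B=21] avail[A=34 B=7] open={R3,R4,R5,R6,R7}
Step 10: reserve R8 B 7 -> on_hand[A=48 B=21] avail[A=34 B=0] open={R3,R4,R5,R6,R7,R8}
Step 11: reserve R9 A 7 -> on_hand[A=48 B=21] avail[A=27 B=0] open={R3,R4,R5,R6,R7,R8,R9}
Step 12: commit R8 -> on_hand[A=48 B=14] avail[A=27 B=0] open={R3,R4,R5,R6,R7,R9}
Step 13: commit R3 -> on_hand[A=42 B=14] avail[A=27 B=0] open={R4,R5,R6,R7,R9}
Step 14: cancel R6 -> on_hand[A=42 B=14] avail[A=35 B=0] open={R4,R5,R7,R9}
Step 15: commit R9 -> on_hand[A=35 B=14] avail[A=35 B=0] open={R4,R5,R7}
Step 16: reserve R10 A 4 -> on_hand[A=35 B=14] avail[A=31 B=0] open={R10,R4,R5,R7}
Step 17: commit R5 -> on_hand[A=35 B=10] avail[A=31 B=0] open={R10,R4,R7}
Step 18: commit R4 -> on_hand[A=35 B=2] avail[A=31 B=0] open={R10,R7}
Step 19: cancel R7 -> on_hand[A=35 B=2] avail[A=31 B=2] open={R10}
Step 20: reserve R11 B 1 -> on_hand[A=35 B=2] avail[A=31 B=1] open={R10,R11}
Step 21: commit R11 -> on_hand[A=35 B=1] avail[A=31 B=1] open={R10}
Final available[A] = 31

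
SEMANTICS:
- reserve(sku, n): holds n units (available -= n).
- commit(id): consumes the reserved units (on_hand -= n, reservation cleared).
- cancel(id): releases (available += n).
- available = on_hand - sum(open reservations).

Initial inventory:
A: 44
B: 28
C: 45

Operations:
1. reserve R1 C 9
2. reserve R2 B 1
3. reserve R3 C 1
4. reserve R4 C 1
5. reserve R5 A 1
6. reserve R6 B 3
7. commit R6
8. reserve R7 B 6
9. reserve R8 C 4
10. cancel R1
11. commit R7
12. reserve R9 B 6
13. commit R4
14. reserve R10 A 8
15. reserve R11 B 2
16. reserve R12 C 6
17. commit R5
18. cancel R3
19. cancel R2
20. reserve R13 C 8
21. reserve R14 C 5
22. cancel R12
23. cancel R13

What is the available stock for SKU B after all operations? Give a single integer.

Step 1: reserve R1 C 9 -> on_hand[A=44 B=28 C=45] avail[A=44 B=28 C=36] open={R1}
Step 2: reserve R2 B 1 -> on_hand[A=44 B=28 C=45] avail[A=44 B=27 C=36] open={R1,R2}
Step 3: reserve R3 C 1 -> on_hand[A=44 B=28 C=45] avail[A=44 B=27 C=35] open={R1,R2,R3}
Step 4: reserve R4 C 1 -> on_hand[A=44 B=28 C=45] avail[A=44 B=27 C=34] open={R1,R2,R3,R4}
Step 5: reserve R5 A 1 -> on_hand[A=44 B=28 C=45] avail[A=43 B=27 C=34] open={R1,R2,R3,R4,R5}
Step 6: reserve R6 B 3 -> on_hand[A=44 B=28 C=45] avail[A=43 B=24 C=34] open={R1,R2,R3,R4,R5,R6}
Step 7: commit R6 -> on_hand[A=44 B=25 C=45] avail[A=43 B=24 C=34] open={R1,R2,R3,R4,R5}
Step 8: reserve R7 B 6 -> on_hand[A=44 B=25 C=45] avail[A=43 B=18 C=34] open={R1,R2,R3,R4,R5,R7}
Step 9: reserve R8 C 4 -> on_hand[A=44 B=25 C=45] avail[A=43 B=18 C=30] open={R1,R2,R3,R4,R5,R7,R8}
Step 10: cancel R1 -> on_hand[A=44 B=25 C=45] avail[A=43 B=18 C=39] open={R2,R3,R4,R5,R7,R8}
Step 11: commit R7 -> on_hand[A=44 B=19 C=45] avail[A=43 B=18 C=39] open={R2,R3,R4,R5,R8}
Step 12: reserve R9 B 6 -> on_hand[A=44 B=19 C=45] avail[A=43 B=12 C=39] open={R2,R3,R4,R5,R8,R9}
Step 13: commit R4 -> on_hand[A=44 B=19 C=44] avail[A=43 B=12 C=39] open={R2,R3,R5,R8,R9}
Step 14: reserve R10 A 8 -> on_hand[A=44 B=19 C=44] avail[A=35 B=12 C=39] open={R10,R2,R3,R5,R8,R9}
Step 15: reserve R11 B 2 -> on_hand[A=44 B=19 C=44] avail[A=35 B=10 C=39] open={R10,R11,R2,R3,R5,R8,R9}
Step 16: reserve R12 C 6 -> on_hand[A=44 B=19 C=44] avail[A=35 B=10 C=33] open={R10,R11,R12,R2,R3,R5,R8,R9}
Step 17: commit R5 -> on_hand[A=43 B=19 C=44] avail[A=35 B=10 C=33] open={R10,R11,R12,R2,R3,R8,R9}
Step 18: cancel R3 -> on_hand[A=43 B=19 C=44] avail[A=35 B=10 C=34] open={R10,R11,R12,R2,R8,R9}
Step 19: cancel R2 -> on_hand[A=43 B=19 C=44] avail[A=35 B=11 C=34] open={R10,R11,R12,R8,R9}
Step 20: reserve R13 C 8 -> on_hand[A=43 B=19 C=44] avail[A=35 B=11 C=26] open={R10,R11,R12,R13,R8,R9}
Step 21: reserve R14 C 5 -> on_hand[A=43 B=19 C=44] avail[A=35 B=11 C=21] open={R10,R11,R12,R13,R14,R8,R9}
Step 22: cancel R12 -> on_hand[A=43 B=19 C=44] avail[A=35 B=11 C=27] open={R10,R11,R13,R14,R8,R9}
Step 23: cancel R13 -> on_hand[A=43 B=19 C=44] avail[A=35 B=11 C=35] open={R10,R11,R14,R8,R9}
Final available[B] = 11

Answer: 11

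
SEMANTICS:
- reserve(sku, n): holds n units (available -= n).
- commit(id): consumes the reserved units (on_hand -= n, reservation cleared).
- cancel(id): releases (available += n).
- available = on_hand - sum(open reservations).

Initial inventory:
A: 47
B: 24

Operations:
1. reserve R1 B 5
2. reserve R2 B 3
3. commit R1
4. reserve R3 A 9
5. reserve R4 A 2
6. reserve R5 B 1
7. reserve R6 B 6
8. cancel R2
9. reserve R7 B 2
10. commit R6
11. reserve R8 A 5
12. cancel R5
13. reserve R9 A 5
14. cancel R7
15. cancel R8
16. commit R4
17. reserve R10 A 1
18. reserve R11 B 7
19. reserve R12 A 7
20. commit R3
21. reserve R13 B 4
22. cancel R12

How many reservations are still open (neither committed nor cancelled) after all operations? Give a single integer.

Step 1: reserve R1 B 5 -> on_hand[A=47 B=24] avail[A=47 B=19] open={R1}
Step 2: reserve R2 B 3 -> on_hand[A=47 B=24] avail[A=47 B=16] open={R1,R2}
Step 3: commit R1 -> on_hand[A=47 B=19] avail[A=47 B=16] open={R2}
Step 4: reserve R3 A 9 -> on_hand[A=47 B=19] avail[A=38 B=16] open={R2,R3}
Step 5: reserve R4 A 2 -> on_hand[A=47 B=19] avail[A=36 B=16] open={R2,R3,R4}
Step 6: reserve R5 B 1 -> on_hand[A=47 B=19] avail[A=36 B=15] open={R2,R3,R4,R5}
Step 7: reserve R6 B 6 -> on_hand[A=47 B=19] avail[A=36 B=9] open={R2,R3,R4,R5,R6}
Step 8: cancel R2 -> on_hand[A=47 B=19] avail[A=36 B=12] open={R3,R4,R5,R6}
Step 9: reserve R7 B 2 -> on_hand[A=47 B=19] avail[A=36 B=10] open={R3,R4,R5,R6,R7}
Step 10: commit R6 -> on_hand[A=47 B=13] avail[A=36 B=10] open={R3,R4,R5,R7}
Step 11: reserve R8 A 5 -> on_hand[A=47 B=13] avail[A=31 B=10] open={R3,R4,R5,R7,R8}
Step 12: cancel R5 -> on_hand[A=47 B=13] avail[A=31 B=11] open={R3,R4,R7,R8}
Step 13: reserve R9 A 5 -> on_hand[A=47 B=13] avail[A=26 B=11] open={R3,R4,R7,R8,R9}
Step 14: cancel R7 -> on_hand[A=47 B=13] avail[A=26 B=13] open={R3,R4,R8,R9}
Step 15: cancel R8 -> on_hand[A=47 B=13] avail[A=31 B=13] open={R3,R4,R9}
Step 16: commit R4 -> on_hand[A=45 B=13] avail[A=31 B=13] open={R3,R9}
Step 17: reserve R10 A 1 -> on_hand[A=45 B=13] avail[A=30 B=13] open={R10,R3,R9}
Step 18: reserve R11 B 7 -> on_hand[A=45 B=13] avail[A=30 B=6] open={R10,R11,R3,R9}
Step 19: reserve R12 A 7 -> on_hand[A=45 B=13] avail[A=23 B=6] open={R10,R11,R12,R3,R9}
Step 20: commit R3 -> on_hand[A=36 B=13] avail[A=23 B=6] open={R10,R11,R12,R9}
Step 21: reserve R13 B 4 -> on_hand[A=36 B=13] avail[A=23 B=2] open={R10,R11,R12,R13,R9}
Step 22: cancel R12 -> on_hand[A=36 B=13] avail[A=30 B=2] open={R10,R11,R13,R9}
Open reservations: ['R10', 'R11', 'R13', 'R9'] -> 4

Answer: 4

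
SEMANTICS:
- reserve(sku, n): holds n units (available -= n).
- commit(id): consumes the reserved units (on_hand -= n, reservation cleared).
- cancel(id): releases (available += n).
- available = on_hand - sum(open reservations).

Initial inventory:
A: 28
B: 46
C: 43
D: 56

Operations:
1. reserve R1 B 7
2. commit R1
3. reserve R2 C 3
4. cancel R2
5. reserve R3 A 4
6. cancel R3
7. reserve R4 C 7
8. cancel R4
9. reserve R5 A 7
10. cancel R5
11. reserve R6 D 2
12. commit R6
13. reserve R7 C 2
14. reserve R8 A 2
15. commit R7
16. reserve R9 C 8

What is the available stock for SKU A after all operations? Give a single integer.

Step 1: reserve R1 B 7 -> on_hand[A=28 B=46 C=43 D=56] avail[A=28 B=39 C=43 D=56] open={R1}
Step 2: commit R1 -> on_hand[A=28 B=39 C=43 D=56] avail[A=28 B=39 C=43 D=56] open={}
Step 3: reserve R2 C 3 -> on_hand[A=28 B=39 C=43 D=56] avail[A=28 B=39 C=40 D=56] open={R2}
Step 4: cancel R2 -> on_hand[A=28 B=39 C=43 D=56] avail[A=28 B=39 C=43 D=56] open={}
Step 5: reserve R3 A 4 -> on_hand[A=28 B=39 C=43 D=56] avail[A=24 B=39 C=43 D=56] open={R3}
Step 6: cancel R3 -> on_hand[A=28 B=39 C=43 D=56] avail[A=28 B=39 C=43 D=56] open={}
Step 7: reserve R4 C 7 -> on_hand[A=28 B=39 C=43 D=56] avail[A=28 B=39 C=36 D=56] open={R4}
Step 8: cancel R4 -> on_hand[A=28 B=39 C=43 D=56] avail[A=28 B=39 C=43 D=56] open={}
Step 9: reserve R5 A 7 -> on_hand[A=28 B=39 C=43 D=56] avail[A=21 B=39 C=43 D=56] open={R5}
Step 10: cancel R5 -> on_hand[A=28 B=39 C=43 D=56] avail[A=28 B=39 C=43 D=56] open={}
Step 11: reserve R6 D 2 -> on_hand[A=28 B=39 C=43 D=56] avail[A=28 B=39 C=43 D=54] open={R6}
Step 12: commit R6 -> on_hand[A=28 B=39 C=43 D=54] avail[A=28 B=39 C=43 D=54] open={}
Step 13: reserve R7 C 2 -> on_hand[A=28 B=39 C=43 D=54] avail[A=28 B=39 C=41 D=54] open={R7}
Step 14: reserve R8 A 2 -> on_hand[A=28 B=39 C=43 D=54] avail[A=26 B=39 C=41 D=54] open={R7,R8}
Step 15: commit R7 -> on_hand[A=28 B=39 C=41 D=54] avail[A=26 B=39 C=41 D=54] open={R8}
Step 16: reserve R9 C 8 -> on_hand[A=28 B=39 C=41 D=54] avail[A=26 B=39 C=33 D=54] open={R8,R9}
Final available[A] = 26

Answer: 26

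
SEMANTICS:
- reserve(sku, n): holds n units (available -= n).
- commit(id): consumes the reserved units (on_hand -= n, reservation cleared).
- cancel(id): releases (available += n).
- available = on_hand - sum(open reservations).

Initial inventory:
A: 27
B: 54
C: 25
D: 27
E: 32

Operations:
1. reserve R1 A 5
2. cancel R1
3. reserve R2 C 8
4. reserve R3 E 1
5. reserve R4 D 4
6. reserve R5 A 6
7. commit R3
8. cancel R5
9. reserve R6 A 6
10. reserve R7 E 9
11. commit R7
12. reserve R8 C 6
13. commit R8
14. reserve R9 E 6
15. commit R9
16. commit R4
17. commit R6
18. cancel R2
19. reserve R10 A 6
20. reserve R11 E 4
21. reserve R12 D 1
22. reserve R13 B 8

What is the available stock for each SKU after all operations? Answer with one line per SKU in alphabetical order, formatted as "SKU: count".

Answer: A: 15
B: 46
C: 19
D: 22
E: 12

Derivation:
Step 1: reserve R1 A 5 -> on_hand[A=27 B=54 C=25 D=27 E=32] avail[A=22 B=54 C=25 D=27 E=32] open={R1}
Step 2: cancel R1 -> on_hand[A=27 B=54 C=25 D=27 E=32] avail[A=27 B=54 C=25 D=27 E=32] open={}
Step 3: reserve R2 C 8 -> on_hand[A=27 B=54 C=25 D=27 E=32] avail[A=27 B=54 C=17 D=27 E=32] open={R2}
Step 4: reserve R3 E 1 -> on_hand[A=27 B=54 C=25 D=27 E=32] avail[A=27 B=54 C=17 D=27 E=31] open={R2,R3}
Step 5: reserve R4 D 4 -> on_hand[A=27 B=54 C=25 D=27 E=32] avail[A=27 B=54 C=17 D=23 E=31] open={R2,R3,R4}
Step 6: reserve R5 A 6 -> on_hand[A=27 B=54 C=25 D=27 E=32] avail[A=21 B=54 C=17 D=23 E=31] open={R2,R3,R4,R5}
Step 7: commit R3 -> on_hand[A=27 B=54 C=25 D=27 E=31] avail[A=21 B=54 C=17 D=23 E=31] open={R2,R4,R5}
Step 8: cancel R5 -> on_hand[A=27 B=54 C=25 D=27 E=31] avail[A=27 B=54 C=17 D=23 E=31] open={R2,R4}
Step 9: reserve R6 A 6 -> on_hand[A=27 B=54 C=25 D=27 E=31] avail[A=21 B=54 C=17 D=23 E=31] open={R2,R4,R6}
Step 10: reserve R7 E 9 -> on_hand[A=27 B=54 C=25 D=27 E=31] avail[A=21 B=54 C=17 D=23 E=22] open={R2,R4,R6,R7}
Step 11: commit R7 -> on_hand[A=27 B=54 C=25 D=27 E=22] avail[A=21 B=54 C=17 D=23 E=22] open={R2,R4,R6}
Step 12: reserve R8 C 6 -> on_hand[A=27 B=54 C=25 D=27 E=22] avail[A=21 B=54 C=11 D=23 E=22] open={R2,R4,R6,R8}
Step 13: commit R8 -> on_hand[A=27 B=54 C=19 D=27 E=22] avail[A=21 B=54 C=11 D=23 E=22] open={R2,R4,R6}
Step 14: reserve R9 E 6 -> on_hand[A=27 B=54 C=19 D=27 E=22] avail[A=21 B=54 C=11 D=23 E=16] open={R2,R4,R6,R9}
Step 15: commit R9 -> on_hand[A=27 B=54 C=19 D=27 E=16] avail[A=21 B=54 C=11 D=23 E=16] open={R2,R4,R6}
Step 16: commit R4 -> on_hand[A=27 B=54 C=19 D=23 E=16] avail[A=21 B=54 C=11 D=23 E=16] open={R2,R6}
Step 17: commit R6 -> on_hand[A=21 B=54 C=19 D=23 E=16] avail[A=21 B=54 C=11 D=23 E=16] open={R2}
Step 18: cancel R2 -> on_hand[A=21 B=54 C=19 D=23 E=16] avail[A=21 B=54 C=19 D=23 E=16] open={}
Step 19: reserve R10 A 6 -> on_hand[A=21 B=54 C=19 D=23 E=16] avail[A=15 B=54 C=19 D=23 E=16] open={R10}
Step 20: reserve R11 E 4 -> on_hand[A=21 B=54 C=19 D=23 E=16] avail[A=15 B=54 C=19 D=23 E=12] open={R10,R11}
Step 21: reserve R12 D 1 -> on_hand[A=21 B=54 C=19 D=23 E=16] avail[A=15 B=54 C=19 D=22 E=12] open={R10,R11,R12}
Step 22: reserve R13 B 8 -> on_hand[A=21 B=54 C=19 D=23 E=16] avail[A=15 B=46 C=19 D=22 E=12] open={R10,R11,R12,R13}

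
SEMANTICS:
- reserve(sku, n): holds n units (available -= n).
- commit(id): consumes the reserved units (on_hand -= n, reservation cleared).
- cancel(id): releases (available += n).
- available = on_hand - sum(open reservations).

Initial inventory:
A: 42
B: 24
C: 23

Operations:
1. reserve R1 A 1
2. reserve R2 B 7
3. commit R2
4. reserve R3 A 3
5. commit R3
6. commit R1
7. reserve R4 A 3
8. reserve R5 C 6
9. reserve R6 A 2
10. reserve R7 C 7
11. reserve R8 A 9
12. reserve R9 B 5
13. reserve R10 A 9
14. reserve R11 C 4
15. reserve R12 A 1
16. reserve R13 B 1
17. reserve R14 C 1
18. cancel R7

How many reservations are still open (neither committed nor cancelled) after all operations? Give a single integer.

Answer: 10

Derivation:
Step 1: reserve R1 A 1 -> on_hand[A=42 B=24 C=23] avail[A=41 B=24 C=23] open={R1}
Step 2: reserve R2 B 7 -> on_hand[A=42 B=24 C=23] avail[A=41 B=17 C=23] open={R1,R2}
Step 3: commit R2 -> on_hand[A=42 B=17 C=23] avail[A=41 B=17 C=23] open={R1}
Step 4: reserve R3 A 3 -> on_hand[A=42 B=17 C=23] avail[A=38 B=17 C=23] open={R1,R3}
Step 5: commit R3 -> on_hand[A=39 B=17 C=23] avail[A=38 B=17 C=23] open={R1}
Step 6: commit R1 -> on_hand[A=38 B=17 C=23] avail[A=38 B=17 C=23] open={}
Step 7: reserve R4 A 3 -> on_hand[A=38 B=17 C=23] avail[A=35 B=17 C=23] open={R4}
Step 8: reserve R5 C 6 -> on_hand[A=38 B=17 C=23] avail[A=35 B=17 C=17] open={R4,R5}
Step 9: reserve R6 A 2 -> on_hand[A=38 B=17 C=23] avail[A=33 B=17 C=17] open={R4,R5,R6}
Step 10: reserve R7 C 7 -> on_hand[A=38 B=17 C=23] avail[A=33 B=17 C=10] open={R4,R5,R6,R7}
Step 11: reserve R8 A 9 -> on_hand[A=38 B=17 C=23] avail[A=24 B=17 C=10] open={R4,R5,R6,R7,R8}
Step 12: reserve R9 B 5 -> on_hand[A=38 B=17 C=23] avail[A=24 B=12 C=10] open={R4,R5,R6,R7,R8,R9}
Step 13: reserve R10 A 9 -> on_hand[A=38 B=17 C=23] avail[A=15 B=12 C=10] open={R10,R4,R5,R6,R7,R8,R9}
Step 14: reserve R11 C 4 -> on_hand[A=38 B=17 C=23] avail[A=15 B=12 C=6] open={R10,R11,R4,R5,R6,R7,R8,R9}
Step 15: reserve R12 A 1 -> on_hand[A=38 B=17 C=23] avail[A=14 B=12 C=6] open={R10,R11,R12,R4,R5,R6,R7,R8,R9}
Step 16: reserve R13 B 1 -> on_hand[A=38 B=17 C=23] avail[A=14 B=11 C=6] open={R10,R11,R12,R13,R4,R5,R6,R7,R8,R9}
Step 17: reserve R14 C 1 -> on_hand[A=38 B=17 C=23] avail[A=14 B=11 C=5] open={R10,R11,R12,R13,R14,R4,R5,R6,R7,R8,R9}
Step 18: cancel R7 -> on_hand[A=38 B=17 C=23] avail[A=14 B=11 C=12] open={R10,R11,R12,R13,R14,R4,R5,R6,R8,R9}
Open reservations: ['R10', 'R11', 'R12', 'R13', 'R14', 'R4', 'R5', 'R6', 'R8', 'R9'] -> 10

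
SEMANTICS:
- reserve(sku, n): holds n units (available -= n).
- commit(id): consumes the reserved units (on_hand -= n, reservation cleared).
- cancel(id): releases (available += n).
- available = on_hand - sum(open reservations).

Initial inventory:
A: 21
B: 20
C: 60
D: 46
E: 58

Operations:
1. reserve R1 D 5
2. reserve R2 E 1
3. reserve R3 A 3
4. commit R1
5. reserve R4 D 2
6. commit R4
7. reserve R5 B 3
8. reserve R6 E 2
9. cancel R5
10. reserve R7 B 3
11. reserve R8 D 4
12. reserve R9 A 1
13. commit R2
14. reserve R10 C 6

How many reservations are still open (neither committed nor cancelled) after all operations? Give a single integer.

Answer: 6

Derivation:
Step 1: reserve R1 D 5 -> on_hand[A=21 B=20 C=60 D=46 E=58] avail[A=21 B=20 C=60 D=41 E=58] open={R1}
Step 2: reserve R2 E 1 -> on_hand[A=21 B=20 C=60 D=46 E=58] avail[A=21 B=20 C=60 D=41 E=57] open={R1,R2}
Step 3: reserve R3 A 3 -> on_hand[A=21 B=20 C=60 D=46 E=58] avail[A=18 B=20 C=60 D=41 E=57] open={R1,R2,R3}
Step 4: commit R1 -> on_hand[A=21 B=20 C=60 D=41 E=58] avail[A=18 B=20 C=60 D=41 E=57] open={R2,R3}
Step 5: reserve R4 D 2 -> on_hand[A=21 B=20 C=60 D=41 E=58] avail[A=18 B=20 C=60 D=39 E=57] open={R2,R3,R4}
Step 6: commit R4 -> on_hand[A=21 B=20 C=60 D=39 E=58] avail[A=18 B=20 C=60 D=39 E=57] open={R2,R3}
Step 7: reserve R5 B 3 -> on_hand[A=21 B=20 C=60 D=39 E=58] avail[A=18 B=17 C=60 D=39 E=57] open={R2,R3,R5}
Step 8: reserve R6 E 2 -> on_hand[A=21 B=20 C=60 D=39 E=58] avail[A=18 B=17 C=60 D=39 E=55] open={R2,R3,R5,R6}
Step 9: cancel R5 -> on_hand[A=21 B=20 C=60 D=39 E=58] avail[A=18 B=20 C=60 D=39 E=55] open={R2,R3,R6}
Step 10: reserve R7 B 3 -> on_hand[A=21 B=20 C=60 D=39 E=58] avail[A=18 B=17 C=60 D=39 E=55] open={R2,R3,R6,R7}
Step 11: reserve R8 D 4 -> on_hand[A=21 B=20 C=60 D=39 E=58] avail[A=18 B=17 C=60 D=35 E=55] open={R2,R3,R6,R7,R8}
Step 12: reserve R9 A 1 -> on_hand[A=21 B=20 C=60 D=39 E=58] avail[A=17 B=17 C=60 D=35 E=55] open={R2,R3,R6,R7,R8,R9}
Step 13: commit R2 -> on_hand[A=21 B=20 C=60 D=39 E=57] avail[A=17 B=17 C=60 D=35 E=55] open={R3,R6,R7,R8,R9}
Step 14: reserve R10 C 6 -> on_hand[A=21 B=20 C=60 D=39 E=57] avail[A=17 B=17 C=54 D=35 E=55] open={R10,R3,R6,R7,R8,R9}
Open reservations: ['R10', 'R3', 'R6', 'R7', 'R8', 'R9'] -> 6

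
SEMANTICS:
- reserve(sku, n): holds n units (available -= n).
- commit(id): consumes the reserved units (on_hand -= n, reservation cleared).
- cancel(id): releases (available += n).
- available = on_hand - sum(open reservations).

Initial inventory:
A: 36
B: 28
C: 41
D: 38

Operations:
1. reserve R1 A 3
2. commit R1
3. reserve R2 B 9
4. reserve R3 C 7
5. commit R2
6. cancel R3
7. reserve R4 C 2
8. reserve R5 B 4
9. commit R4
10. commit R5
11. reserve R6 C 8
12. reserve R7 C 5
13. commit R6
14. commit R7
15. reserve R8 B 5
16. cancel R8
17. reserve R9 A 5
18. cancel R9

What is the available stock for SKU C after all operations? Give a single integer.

Answer: 26

Derivation:
Step 1: reserve R1 A 3 -> on_hand[A=36 B=28 C=41 D=38] avail[A=33 B=28 C=41 D=38] open={R1}
Step 2: commit R1 -> on_hand[A=33 B=28 C=41 D=38] avail[A=33 B=28 C=41 D=38] open={}
Step 3: reserve R2 B 9 -> on_hand[A=33 B=28 C=41 D=38] avail[A=33 B=19 C=41 D=38] open={R2}
Step 4: reserve R3 C 7 -> on_hand[A=33 B=28 C=41 D=38] avail[A=33 B=19 C=34 D=38] open={R2,R3}
Step 5: commit R2 -> on_hand[A=33 B=19 C=41 D=38] avail[A=33 B=19 C=34 D=38] open={R3}
Step 6: cancel R3 -> on_hand[A=33 B=19 C=41 D=38] avail[A=33 B=19 C=41 D=38] open={}
Step 7: reserve R4 C 2 -> on_hand[A=33 B=19 C=41 D=38] avail[A=33 B=19 C=39 D=38] open={R4}
Step 8: reserve R5 B 4 -> on_hand[A=33 B=19 C=41 D=38] avail[A=33 B=15 C=39 D=38] open={R4,R5}
Step 9: commit R4 -> on_hand[A=33 B=19 C=39 D=38] avail[A=33 B=15 C=39 D=38] open={R5}
Step 10: commit R5 -> on_hand[A=33 B=15 C=39 D=38] avail[A=33 B=15 C=39 D=38] open={}
Step 11: reserve R6 C 8 -> on_hand[A=33 B=15 C=39 D=38] avail[A=33 B=15 C=31 D=38] open={R6}
Step 12: reserve R7 C 5 -> on_hand[A=33 B=15 C=39 D=38] avail[A=33 B=15 C=26 D=38] open={R6,R7}
Step 13: commit R6 -> on_hand[A=33 B=15 C=31 D=38] avail[A=33 B=15 C=26 D=38] open={R7}
Step 14: commit R7 -> on_hand[A=33 B=15 C=26 D=38] avail[A=33 B=15 C=26 D=38] open={}
Step 15: reserve R8 B 5 -> on_hand[A=33 B=15 C=26 D=38] avail[A=33 B=10 C=26 D=38] open={R8}
Step 16: cancel R8 -> on_hand[A=33 B=15 C=26 D=38] avail[A=33 B=15 C=26 D=38] open={}
Step 17: reserve R9 A 5 -> on_hand[A=33 B=15 C=26 D=38] avail[A=28 B=15 C=26 D=38] open={R9}
Step 18: cancel R9 -> on_hand[A=33 B=15 C=26 D=38] avail[A=33 B=15 C=26 D=38] open={}
Final available[C] = 26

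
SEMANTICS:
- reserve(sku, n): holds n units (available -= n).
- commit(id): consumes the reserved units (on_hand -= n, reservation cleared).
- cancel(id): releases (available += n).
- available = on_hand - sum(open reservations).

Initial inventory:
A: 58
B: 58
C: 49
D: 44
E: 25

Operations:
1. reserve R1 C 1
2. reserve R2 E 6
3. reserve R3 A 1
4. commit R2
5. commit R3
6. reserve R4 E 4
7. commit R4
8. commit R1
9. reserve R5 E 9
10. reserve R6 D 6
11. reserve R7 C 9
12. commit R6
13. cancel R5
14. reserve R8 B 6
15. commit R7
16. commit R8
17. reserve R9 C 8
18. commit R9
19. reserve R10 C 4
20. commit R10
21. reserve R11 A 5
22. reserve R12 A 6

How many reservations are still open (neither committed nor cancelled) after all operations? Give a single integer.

Step 1: reserve R1 C 1 -> on_hand[A=58 B=58 C=49 D=44 E=25] avail[A=58 B=58 C=48 D=44 E=25] open={R1}
Step 2: reserve R2 E 6 -> on_hand[A=58 B=58 C=49 D=44 E=25] avail[A=58 B=58 C=48 D=44 E=19] open={R1,R2}
Step 3: reserve R3 A 1 -> on_hand[A=58 B=58 C=49 D=44 E=25] avail[A=57 B=58 C=48 D=44 E=19] open={R1,R2,R3}
Step 4: commit R2 -> on_hand[A=58 B=58 C=49 D=44 E=19] avail[A=57 B=58 C=48 D=44 E=19] open={R1,R3}
Step 5: commit R3 -> on_hand[A=57 B=58 C=49 D=44 E=19] avail[A=57 B=58 C=48 D=44 E=19] open={R1}
Step 6: reserve R4 E 4 -> on_hand[A=57 B=58 C=49 D=44 E=19] avail[A=57 B=58 C=48 D=44 E=15] open={R1,R4}
Step 7: commit R4 -> on_hand[A=57 B=58 C=49 D=44 E=15] avail[A=57 B=58 C=48 D=44 E=15] open={R1}
Step 8: commit R1 -> on_hand[A=57 B=58 C=48 D=44 E=15] avail[A=57 B=58 C=48 D=44 E=15] open={}
Step 9: reserve R5 E 9 -> on_hand[A=57 B=58 C=48 D=44 E=15] avail[A=57 B=58 C=48 D=44 E=6] open={R5}
Step 10: reserve R6 D 6 -> on_hand[A=57 B=58 C=48 D=44 E=15] avail[A=57 B=58 C=48 D=38 E=6] open={R5,R6}
Step 11: reserve R7 C 9 -> on_hand[A=57 B=58 C=48 D=44 E=15] avail[A=57 B=58 C=39 D=38 E=6] open={R5,R6,R7}
Step 12: commit R6 -> on_hand[A=57 B=58 C=48 D=38 E=15] avail[A=57 B=58 C=39 D=38 E=6] open={R5,R7}
Step 13: cancel R5 -> on_hand[A=57 B=58 C=48 D=38 E=15] avail[A=57 B=58 C=39 D=38 E=15] open={R7}
Step 14: reserve R8 B 6 -> on_hand[A=57 B=58 C=48 D=38 E=15] avail[A=57 B=52 C=39 D=38 E=15] open={R7,R8}
Step 15: commit R7 -> on_hand[A=57 B=58 C=39 D=38 E=15] avail[A=57 B=52 C=39 D=38 E=15] open={R8}
Step 16: commit R8 -> on_hand[A=57 B=52 C=39 D=38 E=15] avail[A=57 B=52 C=39 D=38 E=15] open={}
Step 17: reserve R9 C 8 -> on_hand[A=57 B=52 C=39 D=38 E=15] avail[A=57 B=52 C=31 D=38 E=15] open={R9}
Step 18: commit R9 -> on_hand[A=57 B=52 C=31 D=38 E=15] avail[A=57 B=52 C=31 D=38 E=15] open={}
Step 19: reserve R10 C 4 -> on_hand[A=57 B=52 C=31 D=38 E=15] avail[A=57 B=52 C=27 D=38 E=15] open={R10}
Step 20: commit R10 -> on_hand[A=57 B=52 C=27 D=38 E=15] avail[A=57 B=52 C=27 D=38 E=15] open={}
Step 21: reserve R11 A 5 -> on_hand[A=57 B=52 C=27 D=38 E=15] avail[A=52 B=52 C=27 D=38 E=15] open={R11}
Step 22: reserve R12 A 6 -> on_hand[A=57 B=52 C=27 D=38 E=15] avail[A=46 B=52 C=27 D=38 E=15] open={R11,R12}
Open reservations: ['R11', 'R12'] -> 2

Answer: 2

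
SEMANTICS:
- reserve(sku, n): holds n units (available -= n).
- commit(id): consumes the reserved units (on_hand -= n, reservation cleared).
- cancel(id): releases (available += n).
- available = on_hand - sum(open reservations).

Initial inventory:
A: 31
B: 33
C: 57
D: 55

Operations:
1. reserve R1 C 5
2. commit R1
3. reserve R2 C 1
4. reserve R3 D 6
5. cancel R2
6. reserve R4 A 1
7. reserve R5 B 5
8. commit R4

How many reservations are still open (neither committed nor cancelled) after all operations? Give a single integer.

Answer: 2

Derivation:
Step 1: reserve R1 C 5 -> on_hand[A=31 B=33 C=57 D=55] avail[A=31 B=33 C=52 D=55] open={R1}
Step 2: commit R1 -> on_hand[A=31 B=33 C=52 D=55] avail[A=31 B=33 C=52 D=55] open={}
Step 3: reserve R2 C 1 -> on_hand[A=31 B=33 C=52 D=55] avail[A=31 B=33 C=51 D=55] open={R2}
Step 4: reserve R3 D 6 -> on_hand[A=31 B=33 C=52 D=55] avail[A=31 B=33 C=51 D=49] open={R2,R3}
Step 5: cancel R2 -> on_hand[A=31 B=33 C=52 D=55] avail[A=31 B=33 C=52 D=49] open={R3}
Step 6: reserve R4 A 1 -> on_hand[A=31 B=33 C=52 D=55] avail[A=30 B=33 C=52 D=49] open={R3,R4}
Step 7: reserve R5 B 5 -> on_hand[A=31 B=33 C=52 D=55] avail[A=30 B=28 C=52 D=49] open={R3,R4,R5}
Step 8: commit R4 -> on_hand[A=30 B=33 C=52 D=55] avail[A=30 B=28 C=52 D=49] open={R3,R5}
Open reservations: ['R3', 'R5'] -> 2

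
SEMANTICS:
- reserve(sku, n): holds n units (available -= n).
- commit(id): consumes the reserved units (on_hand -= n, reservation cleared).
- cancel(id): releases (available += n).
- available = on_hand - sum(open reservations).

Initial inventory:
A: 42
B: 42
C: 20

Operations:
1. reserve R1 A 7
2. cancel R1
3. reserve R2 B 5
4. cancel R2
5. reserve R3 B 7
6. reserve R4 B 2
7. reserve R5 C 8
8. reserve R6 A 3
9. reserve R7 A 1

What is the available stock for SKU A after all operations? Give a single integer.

Answer: 38

Derivation:
Step 1: reserve R1 A 7 -> on_hand[A=42 B=42 C=20] avail[A=35 B=42 C=20] open={R1}
Step 2: cancel R1 -> on_hand[A=42 B=42 C=20] avail[A=42 B=42 C=20] open={}
Step 3: reserve R2 B 5 -> on_hand[A=42 B=42 C=20] avail[A=42 B=37 C=20] open={R2}
Step 4: cancel R2 -> on_hand[A=42 B=42 C=20] avail[A=42 B=42 C=20] open={}
Step 5: reserve R3 B 7 -> on_hand[A=42 B=42 C=20] avail[A=42 B=35 C=20] open={R3}
Step 6: reserve R4 B 2 -> on_hand[A=42 B=42 C=20] avail[A=42 B=33 C=20] open={R3,R4}
Step 7: reserve R5 C 8 -> on_hand[A=42 B=42 C=20] avail[A=42 B=33 C=12] open={R3,R4,R5}
Step 8: reserve R6 A 3 -> on_hand[A=42 B=42 C=20] avail[A=39 B=33 C=12] open={R3,R4,R5,R6}
Step 9: reserve R7 A 1 -> on_hand[A=42 B=42 C=20] avail[A=38 B=33 C=12] open={R3,R4,R5,R6,R7}
Final available[A] = 38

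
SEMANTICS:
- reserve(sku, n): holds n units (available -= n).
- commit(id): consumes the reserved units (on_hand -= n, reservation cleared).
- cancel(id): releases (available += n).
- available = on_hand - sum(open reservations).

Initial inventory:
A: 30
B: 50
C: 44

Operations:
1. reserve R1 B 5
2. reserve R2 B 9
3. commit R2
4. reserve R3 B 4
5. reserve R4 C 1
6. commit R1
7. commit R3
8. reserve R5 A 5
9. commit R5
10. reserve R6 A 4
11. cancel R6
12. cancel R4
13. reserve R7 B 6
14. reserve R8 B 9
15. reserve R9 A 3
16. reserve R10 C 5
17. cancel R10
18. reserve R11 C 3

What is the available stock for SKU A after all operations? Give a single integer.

Step 1: reserve R1 B 5 -> on_hand[A=30 B=50 C=44] avail[A=30 B=45 C=44] open={R1}
Step 2: reserve R2 B 9 -> on_hand[A=30 B=50 C=44] avail[A=30 B=36 C=44] open={R1,R2}
Step 3: commit R2 -> on_hand[A=30 B=41 C=44] avail[A=30 B=36 C=44] open={R1}
Step 4: reserve R3 B 4 -> on_hand[A=30 B=41 C=44] avail[A=30 B=32 C=44] open={R1,R3}
Step 5: reserve R4 C 1 -> on_hand[A=30 B=41 C=44] avail[A=30 B=32 C=43] open={R1,R3,R4}
Step 6: commit R1 -> on_hand[A=30 B=36 C=44] avail[A=30 B=32 C=43] open={R3,R4}
Step 7: commit R3 -> on_hand[A=30 B=32 C=44] avail[A=30 B=32 C=43] open={R4}
Step 8: reserve R5 A 5 -> on_hand[A=30 B=32 C=44] avail[A=25 B=32 C=43] open={R4,R5}
Step 9: commit R5 -> on_hand[A=25 B=32 C=44] avail[A=25 B=32 C=43] open={R4}
Step 10: reserve R6 A 4 -> on_hand[A=25 B=32 C=44] avail[A=21 B=32 C=43] open={R4,R6}
Step 11: cancel R6 -> on_hand[A=25 B=32 C=44] avail[A=25 B=32 C=43] open={R4}
Step 12: cancel R4 -> on_hand[A=25 B=32 C=44] avail[A=25 B=32 C=44] open={}
Step 13: reserve R7 B 6 -> on_hand[A=25 B=32 C=44] avail[A=25 B=26 C=44] open={R7}
Step 14: reserve R8 B 9 -> on_hand[A=25 B=32 C=44] avail[A=25 B=17 C=44] open={R7,R8}
Step 15: reserve R9 A 3 -> on_hand[A=25 B=32 C=44] avail[A=22 B=17 C=44] open={R7,R8,R9}
Step 16: reserve R10 C 5 -> on_hand[A=25 B=32 C=44] avail[A=22 B=17 C=39] open={R10,R7,R8,R9}
Step 17: cancel R10 -> on_hand[A=25 B=32 C=44] avail[A=22 B=17 C=44] open={R7,R8,R9}
Step 18: reserve R11 C 3 -> on_hand[A=25 B=32 C=44] avail[A=22 B=17 C=41] open={R11,R7,R8,R9}
Final available[A] = 22

Answer: 22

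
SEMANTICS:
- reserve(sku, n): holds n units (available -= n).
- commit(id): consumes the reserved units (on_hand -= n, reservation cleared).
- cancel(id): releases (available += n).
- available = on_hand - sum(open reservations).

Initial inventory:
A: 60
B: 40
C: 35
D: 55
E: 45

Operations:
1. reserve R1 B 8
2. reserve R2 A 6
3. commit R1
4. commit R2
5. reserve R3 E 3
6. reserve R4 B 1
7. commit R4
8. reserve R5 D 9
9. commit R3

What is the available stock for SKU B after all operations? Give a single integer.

Step 1: reserve R1 B 8 -> on_hand[A=60 B=40 C=35 D=55 E=45] avail[A=60 B=32 C=35 D=55 E=45] open={R1}
Step 2: reserve R2 A 6 -> on_hand[A=60 B=40 C=35 D=55 E=45] avail[A=54 B=32 C=35 D=55 E=45] open={R1,R2}
Step 3: commit R1 -> on_hand[A=60 B=32 C=35 D=55 E=45] avail[A=54 B=32 C=35 D=55 E=45] open={R2}
Step 4: commit R2 -> on_hand[A=54 B=32 C=35 D=55 E=45] avail[A=54 B=32 C=35 D=55 E=45] open={}
Step 5: reserve R3 E 3 -> on_hand[A=54 B=32 C=35 D=55 E=45] avail[A=54 B=32 C=35 D=55 E=42] open={R3}
Step 6: reserve R4 B 1 -> on_hand[A=54 B=32 C=35 D=55 E=45] avail[A=54 B=31 C=35 D=55 E=42] open={R3,R4}
Step 7: commit R4 -> on_hand[A=54 B=31 C=35 D=55 E=45] avail[A=54 B=31 C=35 D=55 E=42] open={R3}
Step 8: reserve R5 D 9 -> on_hand[A=54 B=31 C=35 D=55 E=45] avail[A=54 B=31 C=35 D=46 E=42] open={R3,R5}
Step 9: commit R3 -> on_hand[A=54 B=31 C=35 D=55 E=42] avail[A=54 B=31 C=35 D=46 E=42] open={R5}
Final available[B] = 31

Answer: 31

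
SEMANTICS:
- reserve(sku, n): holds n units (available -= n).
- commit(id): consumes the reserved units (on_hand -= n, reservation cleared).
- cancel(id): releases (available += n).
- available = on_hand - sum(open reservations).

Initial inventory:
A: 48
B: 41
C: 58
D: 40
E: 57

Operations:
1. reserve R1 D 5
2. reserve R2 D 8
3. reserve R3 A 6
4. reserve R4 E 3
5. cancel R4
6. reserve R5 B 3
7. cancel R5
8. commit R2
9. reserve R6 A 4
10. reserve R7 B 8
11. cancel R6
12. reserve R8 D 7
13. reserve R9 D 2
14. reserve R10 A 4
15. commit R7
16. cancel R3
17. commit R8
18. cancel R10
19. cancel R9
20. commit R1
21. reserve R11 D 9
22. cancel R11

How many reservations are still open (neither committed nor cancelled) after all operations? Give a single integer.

Step 1: reserve R1 D 5 -> on_hand[A=48 B=41 C=58 D=40 E=57] avail[A=48 B=41 C=58 D=35 E=57] open={R1}
Step 2: reserve R2 D 8 -> on_hand[A=48 B=41 C=58 D=40 E=57] avail[A=48 B=41 C=58 D=27 E=57] open={R1,R2}
Step 3: reserve R3 A 6 -> on_hand[A=48 B=41 C=58 D=40 E=57] avail[A=42 B=41 C=58 D=27 E=57] open={R1,R2,R3}
Step 4: reserve R4 E 3 -> on_hand[A=48 B=41 C=58 D=40 E=57] avail[A=42 B=41 C=58 D=27 E=54] open={R1,R2,R3,R4}
Step 5: cancel R4 -> on_hand[A=48 B=41 C=58 D=40 E=57] avail[A=42 B=41 C=58 D=27 E=57] open={R1,R2,R3}
Step 6: reserve R5 B 3 -> on_hand[A=48 B=41 C=58 D=40 E=57] avail[A=42 B=38 C=58 D=27 E=57] open={R1,R2,R3,R5}
Step 7: cancel R5 -> on_hand[A=48 B=41 C=58 D=40 E=57] avail[A=42 B=41 C=58 D=27 E=57] open={R1,R2,R3}
Step 8: commit R2 -> on_hand[A=48 B=41 C=58 D=32 E=57] avail[A=42 B=41 C=58 D=27 E=57] open={R1,R3}
Step 9: reserve R6 A 4 -> on_hand[A=48 B=41 C=58 D=32 E=57] avail[A=38 B=41 C=58 D=27 E=57] open={R1,R3,R6}
Step 10: reserve R7 B 8 -> on_hand[A=48 B=41 C=58 D=32 E=57] avail[A=38 B=33 C=58 D=27 E=57] open={R1,R3,R6,R7}
Step 11: cancel R6 -> on_hand[A=48 B=41 C=58 D=32 E=57] avail[A=42 B=33 C=58 D=27 E=57] open={R1,R3,R7}
Step 12: reserve R8 D 7 -> on_hand[A=48 B=41 C=58 D=32 E=57] avail[A=42 B=33 C=58 D=20 E=57] open={R1,R3,R7,R8}
Step 13: reserve R9 D 2 -> on_hand[A=48 B=41 C=58 D=32 E=57] avail[A=42 B=33 C=58 D=18 E=57] open={R1,R3,R7,R8,R9}
Step 14: reserve R10 A 4 -> on_hand[A=48 B=41 C=58 D=32 E=57] avail[A=38 B=33 C=58 D=18 E=57] open={R1,R10,R3,R7,R8,R9}
Step 15: commit R7 -> on_hand[A=48 B=33 C=58 D=32 E=57] avail[A=38 B=33 C=58 D=18 E=57] open={R1,R10,R3,R8,R9}
Step 16: cancel R3 -> on_hand[A=48 B=33 C=58 D=32 E=57] avail[A=44 B=33 C=58 D=18 E=57] open={R1,R10,R8,R9}
Step 17: commit R8 -> on_hand[A=48 B=33 C=58 D=25 E=57] avail[A=44 B=33 C=58 D=18 E=57] open={R1,R10,R9}
Step 18: cancel R10 -> on_hand[A=48 B=33 C=58 D=25 E=57] avail[A=48 B=33 C=58 D=18 E=57] open={R1,R9}
Step 19: cancel R9 -> on_hand[A=48 B=33 C=58 D=25 E=57] avail[A=48 B=33 C=58 D=20 E=57] open={R1}
Step 20: commit R1 -> on_hand[A=48 B=33 C=58 D=20 E=57] avail[A=48 B=33 C=58 D=20 E=57] open={}
Step 21: reserve R11 D 9 -> on_hand[A=48 B=33 C=58 D=20 E=57] avail[A=48 B=33 C=58 D=11 E=57] open={R11}
Step 22: cancel R11 -> on_hand[A=48 B=33 C=58 D=20 E=57] avail[A=48 B=33 C=58 D=20 E=57] open={}
Open reservations: [] -> 0

Answer: 0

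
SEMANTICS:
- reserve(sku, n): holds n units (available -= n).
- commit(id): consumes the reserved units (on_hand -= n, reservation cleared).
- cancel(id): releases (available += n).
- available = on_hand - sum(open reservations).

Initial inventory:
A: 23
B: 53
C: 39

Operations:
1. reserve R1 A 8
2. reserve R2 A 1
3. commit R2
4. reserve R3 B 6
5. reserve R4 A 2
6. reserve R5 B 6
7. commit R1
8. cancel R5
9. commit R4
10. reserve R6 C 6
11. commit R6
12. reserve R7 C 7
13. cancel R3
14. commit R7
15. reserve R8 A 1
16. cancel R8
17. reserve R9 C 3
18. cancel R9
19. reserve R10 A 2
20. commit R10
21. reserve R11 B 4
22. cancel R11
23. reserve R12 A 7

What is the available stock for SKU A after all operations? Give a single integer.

Step 1: reserve R1 A 8 -> on_hand[A=23 B=53 C=39] avail[A=15 B=53 C=39] open={R1}
Step 2: reserve R2 A 1 -> on_hand[A=23 B=53 C=39] avail[A=14 B=53 C=39] open={R1,R2}
Step 3: commit R2 -> on_hand[A=22 B=53 C=39] avail[A=14 B=53 C=39] open={R1}
Step 4: reserve R3 B 6 -> on_hand[A=22 B=53 C=39] avail[A=14 B=47 C=39] open={R1,R3}
Step 5: reserve R4 A 2 -> on_hand[A=22 B=53 C=39] avail[A=12 B=47 C=39] open={R1,R3,R4}
Step 6: reserve R5 B 6 -> on_hand[A=22 B=53 C=39] avail[A=12 B=41 C=39] open={R1,R3,R4,R5}
Step 7: commit R1 -> on_hand[A=14 B=53 C=39] avail[A=12 B=41 C=39] open={R3,R4,R5}
Step 8: cancel R5 -> on_hand[A=14 B=53 C=39] avail[A=12 B=47 C=39] open={R3,R4}
Step 9: commit R4 -> on_hand[A=12 B=53 C=39] avail[A=12 B=47 C=39] open={R3}
Step 10: reserve R6 C 6 -> on_hand[A=12 B=53 C=39] avail[A=12 B=47 C=33] open={R3,R6}
Step 11: commit R6 -> on_hand[A=12 B=53 C=33] avail[A=12 B=47 C=33] open={R3}
Step 12: reserve R7 C 7 -> on_hand[A=12 B=53 C=33] avail[A=12 B=47 C=26] open={R3,R7}
Step 13: cancel R3 -> on_hand[A=12 B=53 C=33] avail[A=12 B=53 C=26] open={R7}
Step 14: commit R7 -> on_hand[A=12 B=53 C=26] avail[A=12 B=53 C=26] open={}
Step 15: reserve R8 A 1 -> on_hand[A=12 B=53 C=26] avail[A=11 B=53 C=26] open={R8}
Step 16: cancel R8 -> on_hand[A=12 B=53 C=26] avail[A=12 B=53 C=26] open={}
Step 17: reserve R9 C 3 -> on_hand[A=12 B=53 C=26] avail[A=12 B=53 C=23] open={R9}
Step 18: cancel R9 -> on_hand[A=12 B=53 C=26] avail[A=12 B=53 C=26] open={}
Step 19: reserve R10 A 2 -> on_hand[A=12 B=53 C=26] avail[A=10 B=53 C=26] open={R10}
Step 20: commit R10 -> on_hand[A=10 B=53 C=26] avail[A=10 B=53 C=26] open={}
Step 21: reserve R11 B 4 -> on_hand[A=10 B=53 C=26] avail[A=10 B=49 C=26] open={R11}
Step 22: cancel R11 -> on_hand[A=10 B=53 C=26] avail[A=10 B=53 C=26] open={}
Step 23: reserve R12 A 7 -> on_hand[A=10 B=53 C=26] avail[A=3 B=53 C=26] open={R12}
Final available[A] = 3

Answer: 3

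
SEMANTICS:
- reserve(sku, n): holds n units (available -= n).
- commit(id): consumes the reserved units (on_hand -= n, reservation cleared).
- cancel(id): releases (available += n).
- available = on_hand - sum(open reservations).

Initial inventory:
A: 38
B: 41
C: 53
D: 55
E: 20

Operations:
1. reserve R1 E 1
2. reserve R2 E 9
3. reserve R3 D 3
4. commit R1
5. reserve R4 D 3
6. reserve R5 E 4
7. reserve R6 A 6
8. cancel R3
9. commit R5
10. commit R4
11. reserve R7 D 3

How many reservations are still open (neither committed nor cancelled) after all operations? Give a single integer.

Answer: 3

Derivation:
Step 1: reserve R1 E 1 -> on_hand[A=38 B=41 C=53 D=55 E=20] avail[A=38 B=41 C=53 D=55 E=19] open={R1}
Step 2: reserve R2 E 9 -> on_hand[A=38 B=41 C=53 D=55 E=20] avail[A=38 B=41 C=53 D=55 E=10] open={R1,R2}
Step 3: reserve R3 D 3 -> on_hand[A=38 B=41 C=53 D=55 E=20] avail[A=38 B=41 C=53 D=52 E=10] open={R1,R2,R3}
Step 4: commit R1 -> on_hand[A=38 B=41 C=53 D=55 E=19] avail[A=38 B=41 C=53 D=52 E=10] open={R2,R3}
Step 5: reserve R4 D 3 -> on_hand[A=38 B=41 C=53 D=55 E=19] avail[A=38 B=41 C=53 D=49 E=10] open={R2,R3,R4}
Step 6: reserve R5 E 4 -> on_hand[A=38 B=41 C=53 D=55 E=19] avail[A=38 B=41 C=53 D=49 E=6] open={R2,R3,R4,R5}
Step 7: reserve R6 A 6 -> on_hand[A=38 B=41 C=53 D=55 E=19] avail[A=32 B=41 C=53 D=49 E=6] open={R2,R3,R4,R5,R6}
Step 8: cancel R3 -> on_hand[A=38 B=41 C=53 D=55 E=19] avail[A=32 B=41 C=53 D=52 E=6] open={R2,R4,R5,R6}
Step 9: commit R5 -> on_hand[A=38 B=41 C=53 D=55 E=15] avail[A=32 B=41 C=53 D=52 E=6] open={R2,R4,R6}
Step 10: commit R4 -> on_hand[A=38 B=41 C=53 D=52 E=15] avail[A=32 B=41 C=53 D=52 E=6] open={R2,R6}
Step 11: reserve R7 D 3 -> on_hand[A=38 B=41 C=53 D=52 E=15] avail[A=32 B=41 C=53 D=49 E=6] open={R2,R6,R7}
Open reservations: ['R2', 'R6', 'R7'] -> 3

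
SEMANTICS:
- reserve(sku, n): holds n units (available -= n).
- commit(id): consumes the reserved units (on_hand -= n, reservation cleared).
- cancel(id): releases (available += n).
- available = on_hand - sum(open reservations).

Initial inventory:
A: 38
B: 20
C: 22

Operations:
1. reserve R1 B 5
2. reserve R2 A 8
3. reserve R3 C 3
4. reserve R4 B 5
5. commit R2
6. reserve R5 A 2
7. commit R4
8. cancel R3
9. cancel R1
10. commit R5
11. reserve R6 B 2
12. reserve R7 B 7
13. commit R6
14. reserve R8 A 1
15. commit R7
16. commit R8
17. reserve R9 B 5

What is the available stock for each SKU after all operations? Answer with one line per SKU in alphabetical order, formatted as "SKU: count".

Step 1: reserve R1 B 5 -> on_hand[A=38 B=20 C=22] avail[A=38 B=15 C=22] open={R1}
Step 2: reserve R2 A 8 -> on_hand[A=38 B=20 C=22] avail[A=30 B=15 C=22] open={R1,R2}
Step 3: reserve R3 C 3 -> on_hand[A=38 B=20 C=22] avail[A=30 B=15 C=19] open={R1,R2,R3}
Step 4: reserve R4 B 5 -> on_hand[A=38 B=20 C=22] avail[A=30 B=10 C=19] open={R1,R2,R3,R4}
Step 5: commit R2 -> on_hand[A=30 B=20 C=22] avail[A=30 B=10 C=19] open={R1,R3,R4}
Step 6: reserve R5 A 2 -> on_hand[A=30 B=20 C=22] avail[A=28 B=10 C=19] open={R1,R3,R4,R5}
Step 7: commit R4 -> on_hand[A=30 B=15 C=22] avail[A=28 B=10 C=19] open={R1,R3,R5}
Step 8: cancel R3 -> on_hand[A=30 B=15 C=22] avail[A=28 B=10 C=22] open={R1,R5}
Step 9: cancel R1 -> on_hand[A=30 B=15 C=22] avail[A=28 B=15 C=22] open={R5}
Step 10: commit R5 -> on_hand[A=28 B=15 C=22] avail[A=28 B=15 C=22] open={}
Step 11: reserve R6 B 2 -> on_hand[A=28 B=15 C=22] avail[A=28 B=13 C=22] open={R6}
Step 12: reserve R7 B 7 -> on_hand[A=28 B=15 C=22] avail[A=28 B=6 C=22] open={R6,R7}
Step 13: commit R6 -> on_hand[A=28 B=13 C=22] avail[A=28 B=6 C=22] open={R7}
Step 14: reserve R8 A 1 -> on_hand[A=28 B=13 C=22] avail[A=27 B=6 C=22] open={R7,R8}
Step 15: commit R7 -> on_hand[A=28 B=6 C=22] avail[A=27 B=6 C=22] open={R8}
Step 16: commit R8 -> on_hand[A=27 B=6 C=22] avail[A=27 B=6 C=22] open={}
Step 17: reserve R9 B 5 -> on_hand[A=27 B=6 C=22] avail[A=27 B=1 C=22] open={R9}

Answer: A: 27
B: 1
C: 22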